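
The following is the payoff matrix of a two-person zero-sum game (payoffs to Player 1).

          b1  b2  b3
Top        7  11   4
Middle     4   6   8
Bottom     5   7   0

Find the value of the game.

40/7

Row minima: Top → 4, Middle → 4, Bottom → 0; maximin = 4.
Column maxima: b1 → 7, b2 → 11, b3 → 8; minimax = 7.
4 ≠ 7, so there is no saddle point; optimal play is mixed.
Bottom is strictly dominated by Top, so Player 1 never plays it.
b2 is strictly dominated by b1 (it gives Player 1 strictly more in every row), so Player 2 never plays it.
On the remaining 2×2 (Top, Middle vs b1, b3):
Let Player 1 play Top with probability p. Expected payoff against b1: 7p + 4(1−p) = 3p + 4; against b3: 4p + 8(1−p) = −4p + 8.
Setting these equal: 3p + 4 = −4p + 8 ⇒ 7p = 4 ⇒ p = 4/7, and the value is (3)·(4/7) + 4 = 40/7.
For Player 2: with q = P(b1), equating Top's and Middle's payoffs gives 3q + 4 = −4q + 8 ⇒ q = 4/7.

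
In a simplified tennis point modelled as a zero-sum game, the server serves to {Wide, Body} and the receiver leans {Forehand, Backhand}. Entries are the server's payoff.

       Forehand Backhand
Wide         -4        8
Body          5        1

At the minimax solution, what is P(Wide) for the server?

Row minima: Wide → -4, Body → 1; maximin = 1.
Column maxima: Forehand → 5, Backhand → 8; minimax = 5.
1 ≠ 5, so there is no saddle point; optimal play is mixed.
Let the server play Wide with probability p. Expected payoff against Forehand: (-4)p + 5(1−p) = −9p + 5; against Backhand: 8p + 1(1−p) = 7p + 1.
Setting these equal: −9p + 5 = 7p + 1 ⇒ −16p = -4 ⇒ p = 1/4, and the value is (-9)·(1/4) + 5 = 11/4.
For the receiver: with q = P(Forehand), equating Wide's and Body's payoffs gives −12q + 8 = 4q + 1 ⇒ q = 7/16.

1/4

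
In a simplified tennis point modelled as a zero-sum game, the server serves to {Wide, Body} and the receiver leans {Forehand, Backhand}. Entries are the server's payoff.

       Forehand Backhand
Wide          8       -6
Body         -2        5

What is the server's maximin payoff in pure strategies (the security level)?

-2

Row minima: Wide → -6, Body → -2.
The best of these is -2.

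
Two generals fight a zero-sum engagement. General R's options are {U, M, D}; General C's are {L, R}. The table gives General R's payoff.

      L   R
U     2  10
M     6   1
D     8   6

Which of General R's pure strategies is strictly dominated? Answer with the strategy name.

M

D gives a strictly higher payoff than M against every column: 8 > 6, 6 > 1.
So M is strictly dominated and General R never plays it.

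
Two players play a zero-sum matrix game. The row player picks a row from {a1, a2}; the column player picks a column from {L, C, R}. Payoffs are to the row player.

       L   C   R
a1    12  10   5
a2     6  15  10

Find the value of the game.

90/11

Row minima: a1 → 5, a2 → 6; maximin = 6.
Column maxima: L → 12, C → 15, R → 10; minimax = 10.
6 ≠ 10, so there is no saddle point; optimal play is mixed.
C is strictly dominated by R (it gives the row player strictly more in every row), so the column player never plays it.
On the remaining 2×2 (a1, a2 vs L, R):
Let the row player play a1 with probability p. Expected payoff against L: 12p + 6(1−p) = 6p + 6; against R: 5p + 10(1−p) = −5p + 10.
Setting these equal: 6p + 6 = −5p + 10 ⇒ 11p = 4 ⇒ p = 4/11, and the value is (6)·(4/11) + 6 = 90/11.
For the column player: with q = P(L), equating a1's and a2's payoffs gives 7q + 5 = −4q + 10 ⇒ q = 5/11.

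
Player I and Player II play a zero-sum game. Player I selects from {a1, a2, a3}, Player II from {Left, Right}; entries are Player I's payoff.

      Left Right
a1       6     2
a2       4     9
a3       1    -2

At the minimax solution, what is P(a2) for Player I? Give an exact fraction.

4/9

Row minima: a1 → 2, a2 → 4, a3 → -2; maximin = 4.
Column maxima: Left → 6, Right → 9; minimax = 6.
4 ≠ 6, so there is no saddle point; optimal play is mixed.
a3 is strictly dominated by a1, so Player I never plays it.
On the remaining 2×2 (a1, a2 vs Left, Right):
Let Player I play a1 with probability p. Expected payoff against Left: 6p + 4(1−p) = 2p + 4; against Right: 2p + 9(1−p) = −7p + 9.
Setting these equal: 2p + 4 = −7p + 9 ⇒ 9p = 5 ⇒ p = 5/9, and the value is (2)·(5/9) + 4 = 46/9.
For Player II: with q = P(Left), equating a1's and a2's payoffs gives 4q + 2 = −5q + 9 ⇒ q = 7/9.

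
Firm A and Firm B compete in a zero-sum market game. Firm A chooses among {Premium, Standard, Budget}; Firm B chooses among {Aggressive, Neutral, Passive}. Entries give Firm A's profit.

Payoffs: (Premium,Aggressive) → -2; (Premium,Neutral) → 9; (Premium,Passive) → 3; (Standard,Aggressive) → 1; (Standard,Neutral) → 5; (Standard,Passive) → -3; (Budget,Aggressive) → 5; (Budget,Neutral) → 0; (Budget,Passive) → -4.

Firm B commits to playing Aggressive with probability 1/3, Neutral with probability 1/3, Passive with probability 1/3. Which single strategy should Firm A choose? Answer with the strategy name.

Expected payoff of Premium: (1/3)·(-2) + (1/3)·9 + (1/3)·3 = 10/3.
Expected payoff of Standard: (1/3)·1 + (1/3)·5 + (1/3)·(-3) = 1.
Expected payoff of Budget: (1/3)·5 + (1/3)·0 + (1/3)·(-4) = 1/3.
The largest is 10/3, so Firm A's best response is Premium.

Premium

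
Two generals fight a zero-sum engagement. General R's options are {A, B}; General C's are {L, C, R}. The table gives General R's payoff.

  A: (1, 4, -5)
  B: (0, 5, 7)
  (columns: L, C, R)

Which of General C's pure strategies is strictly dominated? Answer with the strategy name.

C

L holds General R's payoff strictly below C in every row: 1 < 4, 0 < 5.
So C is strictly dominated for General C.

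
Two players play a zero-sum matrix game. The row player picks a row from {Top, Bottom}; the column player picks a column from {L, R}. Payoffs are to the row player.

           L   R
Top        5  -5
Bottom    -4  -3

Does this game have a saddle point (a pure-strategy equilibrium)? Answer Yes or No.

No

Row minima: Top → -5, Bottom → -4; maximin = -4.
Column maxima: L → 5, R → -3; minimax = -3.
-4 ≠ -3, so no pure-strategy equilibrium exists.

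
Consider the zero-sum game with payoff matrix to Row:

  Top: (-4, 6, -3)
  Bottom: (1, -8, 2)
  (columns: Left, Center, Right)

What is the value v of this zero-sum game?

-26/19

Row minima: Top → -4, Bottom → -8; maximin = -4.
Column maxima: Left → 1, Center → 6, Right → 2; minimax = 1.
-4 ≠ 1, so there is no saddle point; optimal play is mixed.
Right is strictly dominated by Left (it gives Row strictly more in every row), so Column never plays it.
On the remaining 2×2 (Top, Bottom vs Left, Center):
Let Row play Top with probability p. Expected payoff against Left: (-4)p + 1(1−p) = −5p + 1; against Center: 6p + (-8)(1−p) = 14p − 8.
Setting these equal: −5p + 1 = 14p − 8 ⇒ −19p = -9 ⇒ p = 9/19, and the value is (-5)·(9/19) + 1 = -26/19.
For Column: with q = P(Left), equating Top's and Bottom's payoffs gives −10q + 6 = 9q − 8 ⇒ q = 14/19.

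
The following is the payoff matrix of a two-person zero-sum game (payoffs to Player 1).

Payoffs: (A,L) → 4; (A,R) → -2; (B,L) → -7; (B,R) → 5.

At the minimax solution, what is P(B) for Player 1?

Row minima: A → -2, B → -7; maximin = -2.
Column maxima: L → 4, R → 5; minimax = 4.
-2 ≠ 4, so there is no saddle point; optimal play is mixed.
Let Player 1 play A with probability p. Expected payoff against L: 4p + (-7)(1−p) = 11p − 7; against R: (-2)p + 5(1−p) = −7p + 5.
Setting these equal: 11p − 7 = −7p + 5 ⇒ 18p = 12 ⇒ p = 2/3, and the value is (11)·(2/3) − 7 = 1/3.
For Player 2: with q = P(L), equating A's and B's payoffs gives 6q − 2 = −12q + 5 ⇒ q = 7/18.

1/3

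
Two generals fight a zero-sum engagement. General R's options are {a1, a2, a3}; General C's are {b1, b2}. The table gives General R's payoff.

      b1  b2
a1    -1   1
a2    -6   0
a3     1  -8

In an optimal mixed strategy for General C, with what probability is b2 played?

2/11

Row minima: a1 → -1, a2 → -6, a3 → -8; maximin = -1.
Column maxima: b1 → 1, b2 → 1; minimax = 1.
-1 ≠ 1, so there is no saddle point; optimal play is mixed.
a2 is strictly dominated by a1, so General R never plays it.
On the remaining 2×2 (a1, a3 vs b1, b2):
Let General R play a1 with probability p. Expected payoff against b1: (-1)p + 1(1−p) = −2p + 1; against b2: 1p + (-8)(1−p) = 9p − 8.
Setting these equal: −2p + 1 = 9p − 8 ⇒ −11p = -9 ⇒ p = 9/11, and the value is (-2)·(9/11) + 1 = -7/11.
For General C: with q = P(b1), equating a1's and a3's payoffs gives −2q + 1 = 9q − 8 ⇒ q = 9/11.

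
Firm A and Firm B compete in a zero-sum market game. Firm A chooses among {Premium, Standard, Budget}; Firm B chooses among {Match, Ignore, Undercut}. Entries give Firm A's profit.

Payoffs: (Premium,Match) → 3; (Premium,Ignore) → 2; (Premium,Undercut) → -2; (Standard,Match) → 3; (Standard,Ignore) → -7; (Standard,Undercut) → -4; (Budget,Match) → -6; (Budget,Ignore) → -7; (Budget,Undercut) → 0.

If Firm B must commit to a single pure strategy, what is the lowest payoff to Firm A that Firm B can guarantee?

0

Column maxima: Match → 3, Ignore → 2, Undercut → 0.
The smallest of these is 0.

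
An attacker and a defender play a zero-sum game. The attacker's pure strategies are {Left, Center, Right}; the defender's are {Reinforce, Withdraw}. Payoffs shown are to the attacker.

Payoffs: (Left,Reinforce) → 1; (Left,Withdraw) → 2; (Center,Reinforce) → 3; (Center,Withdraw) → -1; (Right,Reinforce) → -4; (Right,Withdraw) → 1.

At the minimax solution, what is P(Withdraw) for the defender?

Row minima: Left → 1, Center → -1, Right → -4; maximin = 1.
Column maxima: Reinforce → 3, Withdraw → 2; minimax = 2.
1 ≠ 2, so there is no saddle point; optimal play is mixed.
Right is strictly dominated by Left, so the attacker never plays it.
On the remaining 2×2 (Left, Center vs Reinforce, Withdraw):
Let the attacker play Left with probability p. Expected payoff against Reinforce: 1p + 3(1−p) = −2p + 3; against Withdraw: 2p + (-1)(1−p) = 3p − 1.
Setting these equal: −2p + 3 = 3p − 1 ⇒ −5p = -4 ⇒ p = 4/5, and the value is (-2)·(4/5) + 3 = 7/5.
For the defender: with q = P(Reinforce), equating Left's and Center's payoffs gives −q + 2 = 4q − 1 ⇒ q = 3/5.

2/5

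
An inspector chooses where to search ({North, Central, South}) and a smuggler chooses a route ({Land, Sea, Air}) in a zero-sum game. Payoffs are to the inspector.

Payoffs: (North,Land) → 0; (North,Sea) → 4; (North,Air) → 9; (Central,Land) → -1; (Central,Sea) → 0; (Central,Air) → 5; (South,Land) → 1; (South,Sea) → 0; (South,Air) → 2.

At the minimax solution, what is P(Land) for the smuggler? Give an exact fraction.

4/5

Row minima: North → 0, Central → -1, South → 0; maximin = 0.
Column maxima: Land → 1, Sea → 4, Air → 9; minimax = 1.
0 ≠ 1, so there is no saddle point; optimal play is mixed.
Central is strictly dominated by North, so the inspector never plays it.
Air is strictly dominated by Land (it gives the inspector strictly more in every row), so the smuggler never plays it.
On the remaining 2×2 (North, South vs Land, Sea):
Let the inspector play North with probability p. Expected payoff against Land: 0p + 1(1−p) = −p + 1; against Sea: 4p + 0(1−p) = 4p.
Setting these equal: −p + 1 = 4p ⇒ −5p = -1 ⇒ p = 1/5, and the value is (-1)·(1/5) + 1 = 4/5.
For the smuggler: with q = P(Land), equating North's and South's payoffs gives −4q + 4 = q ⇒ q = 4/5.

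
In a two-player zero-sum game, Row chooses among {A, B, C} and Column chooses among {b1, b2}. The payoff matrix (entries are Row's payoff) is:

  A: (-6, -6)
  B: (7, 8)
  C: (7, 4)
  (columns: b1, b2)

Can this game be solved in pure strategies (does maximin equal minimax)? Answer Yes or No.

Yes

Row minima: A → -6, B → 7, C → 4; maximin = 7.
Column maxima: b1 → 7, b2 → 8; minimax = 7.
maximin = minimax = 7, so a saddle point exists.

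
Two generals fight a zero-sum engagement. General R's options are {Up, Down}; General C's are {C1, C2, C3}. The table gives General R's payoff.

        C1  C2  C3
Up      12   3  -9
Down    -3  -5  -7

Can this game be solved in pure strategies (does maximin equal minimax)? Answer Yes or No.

Row minima: Up → -9, Down → -7; maximin = -7.
Column maxima: C1 → 12, C2 → 3, C3 → -7; minimax = -7.
maximin = minimax = -7, so a saddle point exists.

Yes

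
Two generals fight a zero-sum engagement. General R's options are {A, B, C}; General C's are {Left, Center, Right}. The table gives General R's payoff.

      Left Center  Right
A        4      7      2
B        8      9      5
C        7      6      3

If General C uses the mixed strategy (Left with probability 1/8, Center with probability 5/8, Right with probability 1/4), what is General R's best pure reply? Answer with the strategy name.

Expected payoff of A: (1/8)·4 + (5/8)·7 + (1/4)·2 = 43/8.
Expected payoff of B: (1/8)·8 + (5/8)·9 + (1/4)·5 = 63/8.
Expected payoff of C: (1/8)·7 + (5/8)·6 + (1/4)·3 = 43/8.
The largest is 63/8, so General R's best response is B.

B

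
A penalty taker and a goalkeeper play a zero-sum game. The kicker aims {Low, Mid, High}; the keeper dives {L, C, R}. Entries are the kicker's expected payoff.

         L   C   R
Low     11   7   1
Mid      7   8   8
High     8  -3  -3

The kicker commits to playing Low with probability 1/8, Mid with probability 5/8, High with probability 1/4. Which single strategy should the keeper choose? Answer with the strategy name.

R

If the keeper plays L, the kicker's expected payoff is (1/8)·11 + (5/8)·7 + (1/4)·8 = 31/4.
If the keeper plays C, the kicker's expected payoff is (1/8)·7 + (5/8)·8 + (1/4)·(-3) = 41/8.
If the keeper plays R, the kicker's expected payoff is (1/8)·1 + (5/8)·8 + (1/4)·(-3) = 35/8.
The keeper minimizes the kicker's payoff; the smallest is 35/8, so the best response is R.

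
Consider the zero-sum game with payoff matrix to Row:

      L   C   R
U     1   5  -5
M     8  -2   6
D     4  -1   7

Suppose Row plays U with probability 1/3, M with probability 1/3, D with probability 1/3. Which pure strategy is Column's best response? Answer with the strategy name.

If Column plays L, Row's expected payoff is (1/3)·1 + (1/3)·8 + (1/3)·4 = 13/3.
If Column plays C, Row's expected payoff is (1/3)·5 + (1/3)·(-2) + (1/3)·(-1) = 2/3.
If Column plays R, Row's expected payoff is (1/3)·(-5) + (1/3)·6 + (1/3)·7 = 8/3.
Column minimizes Row's payoff; the smallest is 2/3, so the best response is C.

C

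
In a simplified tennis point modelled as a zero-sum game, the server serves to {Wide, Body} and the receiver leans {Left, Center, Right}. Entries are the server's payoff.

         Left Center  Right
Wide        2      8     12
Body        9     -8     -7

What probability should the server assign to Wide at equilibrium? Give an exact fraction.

17/23

Row minima: Wide → 2, Body → -8; maximin = 2.
Column maxima: Left → 9, Center → 8, Right → 12; minimax = 8.
2 ≠ 8, so there is no saddle point; optimal play is mixed.
Right is strictly dominated by Center (it gives the server strictly more in every row), so the receiver never plays it.
On the remaining 2×2 (Wide, Body vs Left, Center):
Let the server play Wide with probability p. Expected payoff against Left: 2p + 9(1−p) = −7p + 9; against Center: 8p + (-8)(1−p) = 16p − 8.
Setting these equal: −7p + 9 = 16p − 8 ⇒ −23p = -17 ⇒ p = 17/23, and the value is (-7)·(17/23) + 9 = 88/23.
For the receiver: with q = P(Left), equating Wide's and Body's payoffs gives −6q + 8 = 17q − 8 ⇒ q = 16/23.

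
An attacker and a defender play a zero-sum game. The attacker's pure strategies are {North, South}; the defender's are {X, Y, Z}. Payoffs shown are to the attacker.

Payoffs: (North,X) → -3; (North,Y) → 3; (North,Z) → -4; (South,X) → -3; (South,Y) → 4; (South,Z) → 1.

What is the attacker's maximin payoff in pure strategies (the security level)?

-3

Row minima: North → -4, South → -3.
The best of these is -3.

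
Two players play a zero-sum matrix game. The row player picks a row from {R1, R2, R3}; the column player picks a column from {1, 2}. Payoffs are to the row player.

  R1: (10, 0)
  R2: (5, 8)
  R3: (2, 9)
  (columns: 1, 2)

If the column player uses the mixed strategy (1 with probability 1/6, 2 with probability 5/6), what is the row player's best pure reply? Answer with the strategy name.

R3

Expected payoff of R1: (1/6)·10 + (5/6)·0 = 5/3.
Expected payoff of R2: (1/6)·5 + (5/6)·8 = 15/2.
Expected payoff of R3: (1/6)·2 + (5/6)·9 = 47/6.
The largest is 47/6, so the row player's best response is R3.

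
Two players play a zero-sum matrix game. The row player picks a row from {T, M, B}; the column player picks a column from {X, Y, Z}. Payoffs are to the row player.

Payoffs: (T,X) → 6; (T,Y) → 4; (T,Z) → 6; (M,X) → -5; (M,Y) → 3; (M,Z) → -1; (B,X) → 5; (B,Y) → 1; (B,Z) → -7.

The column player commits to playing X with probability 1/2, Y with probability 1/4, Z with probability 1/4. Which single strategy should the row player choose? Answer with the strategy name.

T

Expected payoff of T: (1/2)·6 + (1/4)·4 + (1/4)·6 = 11/2.
Expected payoff of M: (1/2)·(-5) + (1/4)·3 + (1/4)·(-1) = -2.
Expected payoff of B: (1/2)·5 + (1/4)·1 + (1/4)·(-7) = 1.
The largest is 11/2, so the row player's best response is T.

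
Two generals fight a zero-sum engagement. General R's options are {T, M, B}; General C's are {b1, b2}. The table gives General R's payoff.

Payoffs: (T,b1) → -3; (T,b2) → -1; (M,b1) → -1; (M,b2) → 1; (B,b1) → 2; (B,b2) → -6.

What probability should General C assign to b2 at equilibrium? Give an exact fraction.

3/10

Row minima: T → -3, M → -1, B → -6; maximin = -1.
Column maxima: b1 → 2, b2 → 1; minimax = 1.
-1 ≠ 1, so there is no saddle point; optimal play is mixed.
T is strictly dominated by M, so General R never plays it.
On the remaining 2×2 (M, B vs b1, b2):
Let General R play M with probability p. Expected payoff against b1: (-1)p + 2(1−p) = −3p + 2; against b2: 1p + (-6)(1−p) = 7p − 6.
Setting these equal: −3p + 2 = 7p − 6 ⇒ −10p = -8 ⇒ p = 4/5, and the value is (-3)·(4/5) + 2 = -2/5.
For General C: with q = P(b1), equating M's and B's payoffs gives −2q + 1 = 8q − 6 ⇒ q = 7/10.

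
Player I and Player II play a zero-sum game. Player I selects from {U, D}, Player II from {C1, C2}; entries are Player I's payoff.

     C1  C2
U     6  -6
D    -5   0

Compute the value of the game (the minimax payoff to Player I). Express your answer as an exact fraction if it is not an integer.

Row minima: U → -6, D → -5; maximin = -5.
Column maxima: C1 → 6, C2 → 0; minimax = 0.
-5 ≠ 0, so there is no saddle point; optimal play is mixed.
Let Player I play U with probability p. Expected payoff against C1: 6p + (-5)(1−p) = 11p − 5; against C2: (-6)p + 0(1−p) = −6p.
Setting these equal: 11p − 5 = −6p ⇒ 17p = 5 ⇒ p = 5/17, and the value is (11)·(5/17) − 5 = -30/17.
For Player II: with q = P(C1), equating U's and D's payoffs gives 12q − 6 = −5q ⇒ q = 6/17.

-30/17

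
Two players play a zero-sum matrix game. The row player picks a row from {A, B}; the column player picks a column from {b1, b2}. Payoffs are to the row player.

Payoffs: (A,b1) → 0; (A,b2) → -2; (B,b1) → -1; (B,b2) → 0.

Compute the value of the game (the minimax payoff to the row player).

Row minima: A → -2, B → -1; maximin = -1.
Column maxima: b1 → 0, b2 → 0; minimax = 0.
-1 ≠ 0, so there is no saddle point; optimal play is mixed.
Let the row player play A with probability p. Expected payoff against b1: 0p + (-1)(1−p) = p − 1; against b2: (-2)p + 0(1−p) = −2p.
Setting these equal: p − 1 = −2p ⇒ 3p = 1 ⇒ p = 1/3, and the value is (1)·(1/3) − 1 = -2/3.
For the column player: with q = P(b1), equating A's and B's payoffs gives 2q − 2 = −q ⇒ q = 2/3.

-2/3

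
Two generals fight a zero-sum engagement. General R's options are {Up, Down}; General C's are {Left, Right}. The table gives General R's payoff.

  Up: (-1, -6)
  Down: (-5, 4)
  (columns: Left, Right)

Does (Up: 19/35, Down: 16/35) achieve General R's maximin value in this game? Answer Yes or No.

Against Left this mix gives (19/35)·(-1) + (16/35)·(-5) = -99/35.
Against Right this mix gives (19/35)·(-6) + (16/35)·4 = -10/7.
General C will play Left, holding General R to -99/35. Shifting weight toward the row that does better against Left would raise this floor (the equalizing mix achieves -17/7 against both Left and Right), so the proposed strategy is not optimal.

No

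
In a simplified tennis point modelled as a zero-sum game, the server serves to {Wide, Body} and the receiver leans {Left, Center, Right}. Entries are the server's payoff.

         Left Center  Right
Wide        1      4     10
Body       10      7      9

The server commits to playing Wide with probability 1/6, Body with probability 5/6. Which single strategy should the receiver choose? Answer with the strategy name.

Center

If the receiver plays Left, the server's expected payoff is (1/6)·1 + (5/6)·10 = 17/2.
If the receiver plays Center, the server's expected payoff is (1/6)·4 + (5/6)·7 = 13/2.
If the receiver plays Right, the server's expected payoff is (1/6)·10 + (5/6)·9 = 55/6.
The receiver minimizes the server's payoff; the smallest is 13/2, so the best response is Center.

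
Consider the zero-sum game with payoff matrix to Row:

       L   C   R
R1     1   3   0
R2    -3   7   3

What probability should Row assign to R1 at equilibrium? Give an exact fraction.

6/7

Row minima: R1 → 0, R2 → -3; maximin = 0.
Column maxima: L → 1, C → 7, R → 3; minimax = 1.
0 ≠ 1, so there is no saddle point; optimal play is mixed.
C is strictly dominated by L (it gives Row strictly more in every row), so Column never plays it.
On the remaining 2×2 (R1, R2 vs L, R):
Let Row play R1 with probability p. Expected payoff against L: 1p + (-3)(1−p) = 4p − 3; against R: 0p + 3(1−p) = −3p + 3.
Setting these equal: 4p − 3 = −3p + 3 ⇒ 7p = 6 ⇒ p = 6/7, and the value is (4)·(6/7) − 3 = 3/7.
For Column: with q = P(L), equating R1's and R2's payoffs gives q = −6q + 3 ⇒ q = 3/7.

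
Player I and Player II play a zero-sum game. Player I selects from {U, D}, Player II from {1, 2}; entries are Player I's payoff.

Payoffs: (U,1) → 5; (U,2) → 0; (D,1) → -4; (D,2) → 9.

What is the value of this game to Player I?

Row minima: U → 0, D → -4; maximin = 0.
Column maxima: 1 → 5, 2 → 9; minimax = 5.
0 ≠ 5, so there is no saddle point; optimal play is mixed.
Let Player I play U with probability p. Expected payoff against 1: 5p + (-4)(1−p) = 9p − 4; against 2: 0p + 9(1−p) = −9p + 9.
Setting these equal: 9p − 4 = −9p + 9 ⇒ 18p = 13 ⇒ p = 13/18, and the value is (9)·(13/18) − 4 = 5/2.
For Player II: with q = P(1), equating U's and D's payoffs gives 5q = −13q + 9 ⇒ q = 1/2.

5/2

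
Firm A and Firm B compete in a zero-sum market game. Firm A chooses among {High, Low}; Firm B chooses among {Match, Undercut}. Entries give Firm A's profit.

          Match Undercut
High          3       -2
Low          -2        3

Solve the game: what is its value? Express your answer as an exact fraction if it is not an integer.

Row minima: High → -2, Low → -2; maximin = -2.
Column maxima: Match → 3, Undercut → 3; minimax = 3.
-2 ≠ 3, so there is no saddle point; optimal play is mixed.
Let Firm A play High with probability p. Expected payoff against Match: 3p + (-2)(1−p) = 5p − 2; against Undercut: (-2)p + 3(1−p) = −5p + 3.
Setting these equal: 5p − 2 = −5p + 3 ⇒ 10p = 5 ⇒ p = 1/2, and the value is (5)·(1/2) − 2 = 1/2.
For Firm B: with q = P(Match), equating High's and Low's payoffs gives 5q − 2 = −5q + 3 ⇒ q = 1/2.

1/2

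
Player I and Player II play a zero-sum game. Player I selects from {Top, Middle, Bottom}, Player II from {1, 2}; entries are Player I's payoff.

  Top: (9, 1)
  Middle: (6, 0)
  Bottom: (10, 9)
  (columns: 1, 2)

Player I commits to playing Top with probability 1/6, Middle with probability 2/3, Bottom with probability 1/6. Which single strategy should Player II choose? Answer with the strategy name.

If Player II plays 1, Player I's expected payoff is (1/6)·9 + (2/3)·6 + (1/6)·10 = 43/6.
If Player II plays 2, Player I's expected payoff is (1/6)·1 + (2/3)·0 + (1/6)·9 = 5/3.
Player II minimizes Player I's payoff; the smallest is 5/3, so the best response is 2.

2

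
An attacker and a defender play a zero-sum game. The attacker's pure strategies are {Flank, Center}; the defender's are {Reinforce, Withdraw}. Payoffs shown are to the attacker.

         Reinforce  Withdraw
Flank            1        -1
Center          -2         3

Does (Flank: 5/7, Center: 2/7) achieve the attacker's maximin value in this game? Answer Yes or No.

Yes

Against Reinforce this mix gives (5/7)·1 + (2/7)·(-2) = 1/7.
Against Withdraw this mix gives (5/7)·(-1) + (2/7)·3 = 1/7.
All of the defender's active replies (Reinforce, Withdraw) yield 1/7, and no column does worse for the attacker. The mix makes the defender indifferent and guarantees 1/7, so it is optimal.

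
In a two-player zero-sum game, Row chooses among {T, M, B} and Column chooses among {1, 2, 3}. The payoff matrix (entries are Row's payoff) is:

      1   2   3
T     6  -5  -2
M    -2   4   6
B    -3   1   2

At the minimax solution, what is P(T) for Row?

Row minima: T → -5, M → -2, B → -3; maximin = -2.
Column maxima: 1 → 6, 2 → 4, 3 → 6; minimax = 4.
-2 ≠ 4, so there is no saddle point; optimal play is mixed.
B is strictly dominated by M, so Row never plays it.
3 is strictly dominated by 2 (it gives Row strictly more in every row), so Column never plays it.
On the remaining 2×2 (T, M vs 1, 2):
Let Row play T with probability p. Expected payoff against 1: 6p + (-2)(1−p) = 8p − 2; against 2: (-5)p + 4(1−p) = −9p + 4.
Setting these equal: 8p − 2 = −9p + 4 ⇒ 17p = 6 ⇒ p = 6/17, and the value is (8)·(6/17) − 2 = 14/17.
For Column: with q = P(1), equating T's and M's payoffs gives 11q − 5 = −6q + 4 ⇒ q = 9/17.

6/17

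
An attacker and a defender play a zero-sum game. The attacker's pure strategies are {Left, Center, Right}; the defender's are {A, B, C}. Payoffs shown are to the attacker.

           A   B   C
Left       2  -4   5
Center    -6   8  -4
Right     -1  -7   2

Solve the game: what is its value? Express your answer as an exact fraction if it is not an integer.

-2/5

Row minima: Left → -4, Center → -6, Right → -7; maximin = -4.
Column maxima: A → 2, B → 8, C → 5; minimax = 2.
-4 ≠ 2, so there is no saddle point; optimal play is mixed.
Right is strictly dominated by Left, so the attacker never plays it.
C is strictly dominated by A (it gives the attacker strictly more in every row), so the defender never plays it.
On the remaining 2×2 (Left, Center vs A, B):
Let the attacker play Left with probability p. Expected payoff against A: 2p + (-6)(1−p) = 8p − 6; against B: (-4)p + 8(1−p) = −12p + 8.
Setting these equal: 8p − 6 = −12p + 8 ⇒ 20p = 14 ⇒ p = 7/10, and the value is (8)·(7/10) − 6 = -2/5.
For the defender: with q = P(A), equating Left's and Center's payoffs gives 6q − 4 = −14q + 8 ⇒ q = 3/5.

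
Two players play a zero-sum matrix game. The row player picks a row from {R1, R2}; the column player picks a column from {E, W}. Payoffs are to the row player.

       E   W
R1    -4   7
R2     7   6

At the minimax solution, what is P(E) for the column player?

Row minima: R1 → -4, R2 → 6; maximin = 6.
Column maxima: E → 7, W → 7; minimax = 7.
6 ≠ 7, so there is no saddle point; optimal play is mixed.
Let the row player play R1 with probability p. Expected payoff against E: (-4)p + 7(1−p) = −11p + 7; against W: 7p + 6(1−p) = p + 6.
Setting these equal: −11p + 7 = p + 6 ⇒ −12p = -1 ⇒ p = 1/12, and the value is (-11)·(1/12) + 7 = 73/12.
For the column player: with q = P(E), equating R1's and R2's payoffs gives −11q + 7 = q + 6 ⇒ q = 1/12.

1/12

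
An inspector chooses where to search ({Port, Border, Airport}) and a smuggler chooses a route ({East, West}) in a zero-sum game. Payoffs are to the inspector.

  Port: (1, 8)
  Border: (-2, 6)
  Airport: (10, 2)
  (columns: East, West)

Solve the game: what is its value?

26/5

Row minima: Port → 1, Border → -2, Airport → 2; maximin = 2.
Column maxima: East → 10, West → 8; minimax = 8.
2 ≠ 8, so there is no saddle point; optimal play is mixed.
Border is strictly dominated by Port, so the inspector never plays it.
On the remaining 2×2 (Port, Airport vs East, West):
Let the inspector play Port with probability p. Expected payoff against East: 1p + 10(1−p) = −9p + 10; against West: 8p + 2(1−p) = 6p + 2.
Setting these equal: −9p + 10 = 6p + 2 ⇒ −15p = -8 ⇒ p = 8/15, and the value is (-9)·(8/15) + 10 = 26/5.
For the smuggler: with q = P(East), equating Port's and Airport's payoffs gives −7q + 8 = 8q + 2 ⇒ q = 2/5.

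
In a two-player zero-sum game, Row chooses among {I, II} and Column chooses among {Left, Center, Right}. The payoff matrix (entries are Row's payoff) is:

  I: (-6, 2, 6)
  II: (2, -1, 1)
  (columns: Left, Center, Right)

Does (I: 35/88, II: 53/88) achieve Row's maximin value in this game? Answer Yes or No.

No

Against Left this mix gives (35/88)·(-6) + (53/88)·2 = -13/11.
Against Center this mix gives (35/88)·2 + (53/88)·(-1) = 17/88.
Against Right this mix gives (35/88)·6 + (53/88)·1 = 263/88.
Column will play Left, holding Row to -13/11. Shifting weight toward the row that does better against Left would raise this floor (the equalizing mix achieves -2/11 against both Left and Center), so the proposed strategy is not optimal.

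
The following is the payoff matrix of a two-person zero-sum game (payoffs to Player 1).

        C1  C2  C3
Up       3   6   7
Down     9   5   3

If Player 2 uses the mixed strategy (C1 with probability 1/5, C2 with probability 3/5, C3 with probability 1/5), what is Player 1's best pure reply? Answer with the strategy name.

Up

Expected payoff of Up: (1/5)·3 + (3/5)·6 + (1/5)·7 = 28/5.
Expected payoff of Down: (1/5)·9 + (3/5)·5 + (1/5)·3 = 27/5.
The largest is 28/5, so Player 1's best response is Up.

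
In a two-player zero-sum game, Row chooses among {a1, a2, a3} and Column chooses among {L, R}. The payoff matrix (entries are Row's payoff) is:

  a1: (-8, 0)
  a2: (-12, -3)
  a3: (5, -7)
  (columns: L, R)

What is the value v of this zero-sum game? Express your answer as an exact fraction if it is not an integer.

-14/5

Row minima: a1 → -8, a2 → -12, a3 → -7; maximin = -7.
Column maxima: L → 5, R → 0; minimax = 0.
-7 ≠ 0, so there is no saddle point; optimal play is mixed.
a2 is strictly dominated by a1, so Row never plays it.
On the remaining 2×2 (a1, a3 vs L, R):
Let Row play a1 with probability p. Expected payoff against L: (-8)p + 5(1−p) = −13p + 5; against R: 0p + (-7)(1−p) = 7p − 7.
Setting these equal: −13p + 5 = 7p − 7 ⇒ −20p = -12 ⇒ p = 3/5, and the value is (-13)·(3/5) + 5 = -14/5.
For Column: with q = P(L), equating a1's and a3's payoffs gives −8q = 12q − 7 ⇒ q = 7/20.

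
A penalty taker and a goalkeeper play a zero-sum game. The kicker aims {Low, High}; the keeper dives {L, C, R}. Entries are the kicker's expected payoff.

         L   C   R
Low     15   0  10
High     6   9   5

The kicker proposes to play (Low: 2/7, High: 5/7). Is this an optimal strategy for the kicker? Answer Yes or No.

Against L this mix gives (2/7)·15 + (5/7)·6 = 60/7.
Against C this mix gives (2/7)·0 + (5/7)·9 = 45/7.
Against R this mix gives (2/7)·10 + (5/7)·5 = 45/7.
All of the keeper's active replies (C, R) yield 45/7, and no column does worse for the kicker. The mix makes the keeper indifferent and guarantees 45/7, so it is optimal.

Yes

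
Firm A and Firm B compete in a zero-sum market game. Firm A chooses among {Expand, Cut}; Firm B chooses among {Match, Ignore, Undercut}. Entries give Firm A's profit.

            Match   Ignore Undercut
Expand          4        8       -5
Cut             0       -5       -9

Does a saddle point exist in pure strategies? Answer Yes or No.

Row minima: Expand → -5, Cut → -9; maximin = -5.
Column maxima: Match → 4, Ignore → 8, Undercut → -5; minimax = -5.
maximin = minimax = -5, so a saddle point exists.

Yes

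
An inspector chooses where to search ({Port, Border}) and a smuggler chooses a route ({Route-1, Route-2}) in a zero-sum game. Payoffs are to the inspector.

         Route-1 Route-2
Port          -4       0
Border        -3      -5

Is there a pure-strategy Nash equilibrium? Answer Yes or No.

Row minima: Port → -4, Border → -5; maximin = -4.
Column maxima: Route-1 → -3, Route-2 → 0; minimax = -3.
-4 ≠ -3, so no pure-strategy equilibrium exists.

No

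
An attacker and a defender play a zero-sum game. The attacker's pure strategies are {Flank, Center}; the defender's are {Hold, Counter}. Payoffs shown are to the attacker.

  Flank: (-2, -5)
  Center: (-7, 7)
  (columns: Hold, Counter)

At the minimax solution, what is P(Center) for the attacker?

Row minima: Flank → -5, Center → -7; maximin = -5.
Column maxima: Hold → -2, Counter → 7; minimax = -2.
-5 ≠ -2, so there is no saddle point; optimal play is mixed.
Let the attacker play Flank with probability p. Expected payoff against Hold: (-2)p + (-7)(1−p) = 5p − 7; against Counter: (-5)p + 7(1−p) = −12p + 7.
Setting these equal: 5p − 7 = −12p + 7 ⇒ 17p = 14 ⇒ p = 14/17, and the value is (5)·(14/17) − 7 = -49/17.
For the defender: with q = P(Hold), equating Flank's and Center's payoffs gives 3q − 5 = −14q + 7 ⇒ q = 12/17.

3/17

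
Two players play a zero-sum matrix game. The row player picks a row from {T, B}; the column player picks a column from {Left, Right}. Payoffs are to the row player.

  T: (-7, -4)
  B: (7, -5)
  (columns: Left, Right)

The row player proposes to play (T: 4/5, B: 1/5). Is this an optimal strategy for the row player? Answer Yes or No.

Yes

Against Left this mix gives (4/5)·(-7) + (1/5)·7 = -21/5.
Against Right this mix gives (4/5)·(-4) + (1/5)·(-5) = -21/5.
All of the column player's active replies (Left, Right) yield -21/5, and no column does worse for the row player. The mix makes the column player indifferent and guarantees -21/5, so it is optimal.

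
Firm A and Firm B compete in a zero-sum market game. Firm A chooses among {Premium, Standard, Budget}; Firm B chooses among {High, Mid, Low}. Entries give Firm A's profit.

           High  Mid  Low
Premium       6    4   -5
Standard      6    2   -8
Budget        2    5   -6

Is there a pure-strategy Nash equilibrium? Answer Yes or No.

Yes

Row minima: Premium → -5, Standard → -8, Budget → -6; maximin = -5.
Column maxima: High → 6, Mid → 5, Low → -5; minimax = -5.
maximin = minimax = -5, so a saddle point exists.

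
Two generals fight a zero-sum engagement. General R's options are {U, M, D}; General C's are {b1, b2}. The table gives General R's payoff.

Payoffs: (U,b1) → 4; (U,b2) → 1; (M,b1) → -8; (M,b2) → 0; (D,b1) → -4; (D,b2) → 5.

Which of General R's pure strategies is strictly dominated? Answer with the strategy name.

U gives a strictly higher payoff than M against every column: 4 > -8, 1 > 0.
So M is strictly dominated and General R never plays it.

M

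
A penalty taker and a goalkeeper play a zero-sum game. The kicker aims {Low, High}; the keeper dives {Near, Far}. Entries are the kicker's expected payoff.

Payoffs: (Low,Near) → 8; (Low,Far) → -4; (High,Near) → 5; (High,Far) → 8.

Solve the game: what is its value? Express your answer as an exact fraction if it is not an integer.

Row minima: Low → -4, High → 5; maximin = 5.
Column maxima: Near → 8, Far → 8; minimax = 8.
5 ≠ 8, so there is no saddle point; optimal play is mixed.
Let the kicker play Low with probability p. Expected payoff against Near: 8p + 5(1−p) = 3p + 5; against Far: (-4)p + 8(1−p) = −12p + 8.
Setting these equal: 3p + 5 = −12p + 8 ⇒ 15p = 3 ⇒ p = 1/5, and the value is (3)·(1/5) + 5 = 28/5.
For the keeper: with q = P(Near), equating Low's and High's payoffs gives 12q − 4 = −3q + 8 ⇒ q = 4/5.

28/5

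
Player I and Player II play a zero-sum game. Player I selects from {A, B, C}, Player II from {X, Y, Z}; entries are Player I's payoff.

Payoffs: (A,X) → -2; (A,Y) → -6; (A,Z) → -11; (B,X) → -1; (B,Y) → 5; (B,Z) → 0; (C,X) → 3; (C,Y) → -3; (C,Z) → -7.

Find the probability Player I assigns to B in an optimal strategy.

Row minima: A → -11, B → -1, C → -7; maximin = -1.
Column maxima: X → 3, Y → 5, Z → 0; minimax = 0.
-1 ≠ 0, so there is no saddle point; optimal play is mixed.
A is strictly dominated by B, so Player I never plays it.
Y is strictly dominated by Z (it gives Player I strictly more in every row), so Player II never plays it.
On the remaining 2×2 (B, C vs X, Z):
Let Player I play B with probability p. Expected payoff against X: (-1)p + 3(1−p) = −4p + 3; against Z: 0p + (-7)(1−p) = 7p − 7.
Setting these equal: −4p + 3 = 7p − 7 ⇒ −11p = -10 ⇒ p = 10/11, and the value is (-4)·(10/11) + 3 = -7/11.
For Player II: with q = P(X), equating B's and C's payoffs gives −q = 10q − 7 ⇒ q = 7/11.

10/11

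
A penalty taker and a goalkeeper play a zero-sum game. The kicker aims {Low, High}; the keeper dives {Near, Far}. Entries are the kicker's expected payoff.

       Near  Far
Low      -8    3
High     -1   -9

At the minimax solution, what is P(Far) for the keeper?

7/19

Row minima: Low → -8, High → -9; maximin = -8.
Column maxima: Near → -1, Far → 3; minimax = -1.
-8 ≠ -1, so there is no saddle point; optimal play is mixed.
Let the kicker play Low with probability p. Expected payoff against Near: (-8)p + (-1)(1−p) = −7p − 1; against Far: 3p + (-9)(1−p) = 12p − 9.
Setting these equal: −7p − 1 = 12p − 9 ⇒ −19p = -8 ⇒ p = 8/19, and the value is (-7)·(8/19) − 1 = -75/19.
For the keeper: with q = P(Near), equating Low's and High's payoffs gives −11q + 3 = 8q − 9 ⇒ q = 12/19.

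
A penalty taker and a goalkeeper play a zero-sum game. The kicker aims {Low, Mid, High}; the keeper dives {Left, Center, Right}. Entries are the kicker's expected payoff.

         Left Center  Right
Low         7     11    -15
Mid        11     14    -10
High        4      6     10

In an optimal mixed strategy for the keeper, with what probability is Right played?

7/27

Row minima: Low → -15, Mid → -10, High → 4; maximin = 4.
Column maxima: Left → 11, Center → 14, Right → 10; minimax = 10.
4 ≠ 10, so there is no saddle point; optimal play is mixed.
Low is strictly dominated by Mid, so the kicker never plays it.
Center is strictly dominated by Left (it gives the kicker strictly more in every row), so the keeper never plays it.
On the remaining 2×2 (Mid, High vs Left, Right):
Let the kicker play Mid with probability p. Expected payoff against Left: 11p + 4(1−p) = 7p + 4; against Right: (-10)p + 10(1−p) = −20p + 10.
Setting these equal: 7p + 4 = −20p + 10 ⇒ 27p = 6 ⇒ p = 2/9, and the value is (7)·(2/9) + 4 = 50/9.
For the keeper: with q = P(Left), equating Mid's and High's payoffs gives 21q − 10 = −6q + 10 ⇒ q = 20/27.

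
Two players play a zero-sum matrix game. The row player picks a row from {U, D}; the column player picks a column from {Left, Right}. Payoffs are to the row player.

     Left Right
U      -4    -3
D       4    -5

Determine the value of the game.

Row minima: U → -4, D → -5; maximin = -4.
Column maxima: Left → 4, Right → -3; minimax = -3.
-4 ≠ -3, so there is no saddle point; optimal play is mixed.
Let the row player play U with probability p. Expected payoff against Left: (-4)p + 4(1−p) = −8p + 4; against Right: (-3)p + (-5)(1−p) = 2p − 5.
Setting these equal: −8p + 4 = 2p − 5 ⇒ −10p = -9 ⇒ p = 9/10, and the value is (-8)·(9/10) + 4 = -16/5.
For the column player: with q = P(Left), equating U's and D's payoffs gives −q − 3 = 9q − 5 ⇒ q = 1/5.

-16/5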